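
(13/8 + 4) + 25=245/8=30.62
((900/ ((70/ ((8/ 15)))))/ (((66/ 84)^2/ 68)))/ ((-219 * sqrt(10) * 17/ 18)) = -16128 * sqrt(10)/ 44165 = -1.15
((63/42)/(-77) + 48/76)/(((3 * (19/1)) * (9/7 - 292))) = -597/16161970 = -0.00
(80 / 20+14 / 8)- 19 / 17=315 / 68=4.63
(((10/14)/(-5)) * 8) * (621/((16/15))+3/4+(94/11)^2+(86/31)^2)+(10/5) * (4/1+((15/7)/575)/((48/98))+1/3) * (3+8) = -744692851613/1123274460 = -662.97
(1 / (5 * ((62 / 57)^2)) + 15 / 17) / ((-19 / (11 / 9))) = -1259621 / 18624180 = -0.07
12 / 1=12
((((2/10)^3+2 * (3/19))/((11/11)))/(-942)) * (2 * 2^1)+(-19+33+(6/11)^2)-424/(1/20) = -1145863704848/135353625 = -8465.70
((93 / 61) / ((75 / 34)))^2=1110916 / 2325625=0.48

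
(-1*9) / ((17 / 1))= -9 / 17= -0.53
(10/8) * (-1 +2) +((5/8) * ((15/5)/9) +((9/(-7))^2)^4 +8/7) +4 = 1946430491/138355224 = 14.07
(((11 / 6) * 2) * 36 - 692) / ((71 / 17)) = -9520 / 71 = -134.08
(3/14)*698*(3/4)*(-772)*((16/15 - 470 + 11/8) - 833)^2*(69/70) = -113201971671456537/784000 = -144390269989.10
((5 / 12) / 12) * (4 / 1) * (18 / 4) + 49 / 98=9 / 8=1.12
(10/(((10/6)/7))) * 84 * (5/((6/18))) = 52920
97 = 97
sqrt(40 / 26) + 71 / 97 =1.97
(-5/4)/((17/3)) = -15/68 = -0.22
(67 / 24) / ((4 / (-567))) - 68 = -14839 / 32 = -463.72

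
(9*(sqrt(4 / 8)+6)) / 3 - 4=16.12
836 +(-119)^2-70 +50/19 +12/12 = 283682/19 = 14930.63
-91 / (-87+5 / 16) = 1456 / 1387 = 1.05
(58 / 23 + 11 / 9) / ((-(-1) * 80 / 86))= 6665 / 1656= 4.02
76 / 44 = 19 / 11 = 1.73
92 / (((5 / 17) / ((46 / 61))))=235.88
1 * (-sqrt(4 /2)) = -sqrt(2) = -1.41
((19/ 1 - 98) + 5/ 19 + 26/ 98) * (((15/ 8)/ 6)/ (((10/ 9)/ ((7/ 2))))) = -657513/ 8512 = -77.25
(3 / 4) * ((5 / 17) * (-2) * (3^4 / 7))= -1215 / 238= -5.11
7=7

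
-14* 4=-56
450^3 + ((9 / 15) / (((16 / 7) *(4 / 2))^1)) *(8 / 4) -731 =7289941541 / 80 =91124269.26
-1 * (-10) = 10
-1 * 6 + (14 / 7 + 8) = 4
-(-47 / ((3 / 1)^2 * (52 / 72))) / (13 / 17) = 1598 / 169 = 9.46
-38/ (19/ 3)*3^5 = -1458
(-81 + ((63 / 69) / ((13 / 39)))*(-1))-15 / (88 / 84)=-49617 / 506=-98.06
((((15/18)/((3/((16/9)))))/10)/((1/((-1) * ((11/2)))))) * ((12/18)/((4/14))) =-154/243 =-0.63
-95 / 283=-0.34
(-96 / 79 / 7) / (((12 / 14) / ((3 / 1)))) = -48 / 79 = -0.61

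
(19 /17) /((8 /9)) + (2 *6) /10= 1671 /680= 2.46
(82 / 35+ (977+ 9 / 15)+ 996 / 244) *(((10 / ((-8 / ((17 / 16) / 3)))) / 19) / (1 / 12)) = -35715181 / 129808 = -275.14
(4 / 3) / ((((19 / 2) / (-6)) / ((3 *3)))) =-144 / 19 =-7.58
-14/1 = -14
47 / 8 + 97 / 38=1281 / 152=8.43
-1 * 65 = -65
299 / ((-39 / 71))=-1633 / 3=-544.33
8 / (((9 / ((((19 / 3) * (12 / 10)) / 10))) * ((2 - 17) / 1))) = -152 / 3375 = -0.05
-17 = -17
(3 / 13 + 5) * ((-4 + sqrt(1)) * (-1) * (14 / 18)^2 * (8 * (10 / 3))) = 266560 / 1053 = 253.14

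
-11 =-11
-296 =-296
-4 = -4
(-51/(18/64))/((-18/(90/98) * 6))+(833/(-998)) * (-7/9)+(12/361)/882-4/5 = 368389181/264804330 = 1.39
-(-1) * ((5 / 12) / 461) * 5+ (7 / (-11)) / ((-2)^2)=-4703 / 30426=-0.15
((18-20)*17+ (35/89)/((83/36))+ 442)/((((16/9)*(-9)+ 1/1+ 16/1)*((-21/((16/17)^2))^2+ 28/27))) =5335234117632/7359812552785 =0.72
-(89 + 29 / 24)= -2165 / 24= -90.21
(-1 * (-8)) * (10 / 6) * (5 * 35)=7000 / 3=2333.33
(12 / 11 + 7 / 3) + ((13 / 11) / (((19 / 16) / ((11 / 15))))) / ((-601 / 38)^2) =68084151 / 19866055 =3.43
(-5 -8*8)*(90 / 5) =-1242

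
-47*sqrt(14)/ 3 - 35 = -93.62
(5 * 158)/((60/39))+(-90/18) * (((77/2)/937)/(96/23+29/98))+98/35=389886407/755222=516.25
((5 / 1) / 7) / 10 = 1 / 14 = 0.07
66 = 66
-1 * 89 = -89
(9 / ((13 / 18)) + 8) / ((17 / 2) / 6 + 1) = 3192 / 377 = 8.47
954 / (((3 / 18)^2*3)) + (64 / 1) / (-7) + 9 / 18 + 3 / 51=2722581 / 238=11439.42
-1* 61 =-61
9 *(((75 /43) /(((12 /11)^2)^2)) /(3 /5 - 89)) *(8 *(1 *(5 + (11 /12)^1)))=-129938875 /21894912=-5.93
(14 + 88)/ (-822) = -17/ 137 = -0.12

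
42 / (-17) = -42 / 17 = -2.47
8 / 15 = 0.53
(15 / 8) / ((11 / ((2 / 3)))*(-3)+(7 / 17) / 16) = -510 / 13457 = -0.04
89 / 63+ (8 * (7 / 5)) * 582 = 2053741 / 315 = 6519.81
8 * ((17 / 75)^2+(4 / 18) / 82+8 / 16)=4.43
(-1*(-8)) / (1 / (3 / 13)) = 24 / 13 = 1.85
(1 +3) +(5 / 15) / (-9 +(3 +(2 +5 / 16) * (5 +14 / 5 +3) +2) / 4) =2732 / 723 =3.78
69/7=9.86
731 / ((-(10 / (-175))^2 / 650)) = -291029375 / 2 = -145514687.50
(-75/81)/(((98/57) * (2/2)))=-475/882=-0.54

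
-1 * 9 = -9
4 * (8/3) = 32/3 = 10.67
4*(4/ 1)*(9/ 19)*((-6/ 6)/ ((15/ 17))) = -816/ 95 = -8.59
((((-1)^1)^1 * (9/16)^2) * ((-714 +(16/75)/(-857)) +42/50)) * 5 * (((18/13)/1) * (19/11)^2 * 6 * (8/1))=219331623825/980408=223714.64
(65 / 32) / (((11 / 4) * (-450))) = -0.00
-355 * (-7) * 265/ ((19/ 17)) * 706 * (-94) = -39102105405.26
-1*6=-6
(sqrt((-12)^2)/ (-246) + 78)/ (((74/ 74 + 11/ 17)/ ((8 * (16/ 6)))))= 869312/ 861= 1009.65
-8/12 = -2/3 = -0.67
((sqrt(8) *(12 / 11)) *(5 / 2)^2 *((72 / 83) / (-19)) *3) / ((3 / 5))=-4.40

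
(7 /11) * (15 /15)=7 /11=0.64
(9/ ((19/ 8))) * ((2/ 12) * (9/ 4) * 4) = 108/ 19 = 5.68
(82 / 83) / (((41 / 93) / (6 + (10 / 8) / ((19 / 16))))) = 24924 / 1577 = 15.80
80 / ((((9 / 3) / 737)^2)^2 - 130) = -23602605004880 / 38354233132849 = -0.62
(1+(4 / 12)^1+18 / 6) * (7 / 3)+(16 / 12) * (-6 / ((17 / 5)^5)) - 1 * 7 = 39530996 / 12778713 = 3.09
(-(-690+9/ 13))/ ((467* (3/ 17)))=50779/ 6071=8.36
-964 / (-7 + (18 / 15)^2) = 24100 / 139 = 173.38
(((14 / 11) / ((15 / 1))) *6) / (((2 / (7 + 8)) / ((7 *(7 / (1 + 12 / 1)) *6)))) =12348 / 143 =86.35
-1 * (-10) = 10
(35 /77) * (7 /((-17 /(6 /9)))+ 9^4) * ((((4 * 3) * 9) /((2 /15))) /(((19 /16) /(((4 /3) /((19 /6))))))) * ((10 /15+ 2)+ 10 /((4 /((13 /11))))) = 3575102025600 /742577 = 4814452.95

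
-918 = -918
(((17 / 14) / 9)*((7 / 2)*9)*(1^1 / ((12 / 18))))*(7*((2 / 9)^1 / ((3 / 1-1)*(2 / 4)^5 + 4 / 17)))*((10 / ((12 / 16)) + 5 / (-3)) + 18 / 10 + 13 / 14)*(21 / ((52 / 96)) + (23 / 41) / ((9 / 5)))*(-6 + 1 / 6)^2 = 40126951800565 / 62946234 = 637479.79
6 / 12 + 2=5 / 2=2.50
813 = 813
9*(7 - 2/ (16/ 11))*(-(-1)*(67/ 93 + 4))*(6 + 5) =651915/ 248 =2628.69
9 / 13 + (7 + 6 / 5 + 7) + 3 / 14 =16.11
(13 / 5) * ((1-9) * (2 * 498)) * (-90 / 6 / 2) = 155376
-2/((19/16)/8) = -256/19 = -13.47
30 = 30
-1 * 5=-5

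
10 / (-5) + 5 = 3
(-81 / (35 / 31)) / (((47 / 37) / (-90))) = 5083.06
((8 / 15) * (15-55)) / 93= -64 / 279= -0.23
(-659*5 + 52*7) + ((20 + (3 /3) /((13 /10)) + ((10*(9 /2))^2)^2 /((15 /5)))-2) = 17731516 /13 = 1363962.77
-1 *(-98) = 98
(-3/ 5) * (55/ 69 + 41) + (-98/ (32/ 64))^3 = -865899524/ 115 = -7529561.08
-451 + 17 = -434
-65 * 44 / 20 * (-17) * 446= 1084226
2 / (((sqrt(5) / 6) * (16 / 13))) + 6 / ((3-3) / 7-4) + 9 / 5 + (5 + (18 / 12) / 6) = 39 * sqrt(5) / 20 + 111 / 20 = 9.91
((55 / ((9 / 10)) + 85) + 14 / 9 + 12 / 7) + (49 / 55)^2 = 9539846 / 63525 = 150.17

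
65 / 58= 1.12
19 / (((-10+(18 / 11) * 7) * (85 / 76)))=11.68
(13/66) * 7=91/66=1.38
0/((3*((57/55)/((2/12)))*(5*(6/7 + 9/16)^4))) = 0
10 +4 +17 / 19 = 283 / 19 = 14.89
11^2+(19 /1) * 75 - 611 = 935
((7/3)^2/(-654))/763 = -7/641574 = -0.00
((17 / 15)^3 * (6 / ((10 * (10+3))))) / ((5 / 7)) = 0.09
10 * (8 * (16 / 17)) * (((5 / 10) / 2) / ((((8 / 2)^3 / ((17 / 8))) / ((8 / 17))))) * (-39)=-195 / 17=-11.47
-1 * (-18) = 18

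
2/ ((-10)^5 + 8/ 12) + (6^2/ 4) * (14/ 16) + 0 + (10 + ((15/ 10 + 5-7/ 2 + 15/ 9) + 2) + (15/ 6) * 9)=169348799/ 3599976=47.04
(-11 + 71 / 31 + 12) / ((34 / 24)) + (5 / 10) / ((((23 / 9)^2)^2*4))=161391807 / 69400568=2.33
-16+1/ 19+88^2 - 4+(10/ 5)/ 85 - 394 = 11838073/ 1615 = 7330.08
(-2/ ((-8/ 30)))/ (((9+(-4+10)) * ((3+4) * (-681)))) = -1/ 9534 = -0.00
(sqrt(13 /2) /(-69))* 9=-3* sqrt(26) /46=-0.33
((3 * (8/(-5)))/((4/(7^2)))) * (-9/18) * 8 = 1176/5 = 235.20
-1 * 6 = -6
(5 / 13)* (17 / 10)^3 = 4913 / 2600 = 1.89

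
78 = 78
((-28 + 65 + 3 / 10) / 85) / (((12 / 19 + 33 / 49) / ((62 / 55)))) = 10765153 / 28400625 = 0.38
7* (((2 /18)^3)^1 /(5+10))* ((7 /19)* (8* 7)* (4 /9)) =0.01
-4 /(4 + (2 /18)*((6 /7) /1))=-42 /43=-0.98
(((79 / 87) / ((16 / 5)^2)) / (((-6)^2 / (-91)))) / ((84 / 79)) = -2028325 / 9621504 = -0.21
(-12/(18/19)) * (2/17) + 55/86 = -3731/4386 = -0.85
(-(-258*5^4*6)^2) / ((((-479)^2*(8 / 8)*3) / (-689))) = 214980918750000 / 229441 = 936976908.01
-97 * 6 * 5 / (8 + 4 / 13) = -6305 / 18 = -350.28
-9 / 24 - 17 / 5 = -151 / 40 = -3.78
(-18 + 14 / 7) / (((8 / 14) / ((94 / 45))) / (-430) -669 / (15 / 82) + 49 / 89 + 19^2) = 100726640 / 20747484913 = 0.00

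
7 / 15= 0.47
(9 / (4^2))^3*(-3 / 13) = -2187 / 53248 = -0.04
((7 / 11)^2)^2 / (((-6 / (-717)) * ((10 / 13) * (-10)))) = -7459907 / 2928200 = -2.55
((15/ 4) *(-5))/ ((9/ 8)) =-50/ 3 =-16.67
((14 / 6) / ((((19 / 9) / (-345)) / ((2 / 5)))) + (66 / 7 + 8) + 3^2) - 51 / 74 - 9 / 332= -207185231 / 1633772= -126.81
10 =10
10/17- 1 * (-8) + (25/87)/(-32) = 406039/47328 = 8.58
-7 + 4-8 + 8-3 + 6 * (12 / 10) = 6 / 5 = 1.20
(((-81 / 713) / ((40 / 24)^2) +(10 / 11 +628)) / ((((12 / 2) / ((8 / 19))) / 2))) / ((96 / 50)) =41101777 / 894102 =45.97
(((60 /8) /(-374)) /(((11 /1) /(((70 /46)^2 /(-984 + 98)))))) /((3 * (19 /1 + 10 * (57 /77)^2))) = 300125 /4625816678072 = 0.00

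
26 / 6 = 13 / 3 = 4.33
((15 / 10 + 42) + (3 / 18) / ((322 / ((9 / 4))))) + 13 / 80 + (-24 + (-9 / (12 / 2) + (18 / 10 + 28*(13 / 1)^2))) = 15301323 / 3220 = 4751.96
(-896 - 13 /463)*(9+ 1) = -4148610 /463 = -8960.28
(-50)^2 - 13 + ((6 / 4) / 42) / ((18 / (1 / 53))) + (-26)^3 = -403057367 / 26712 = -15089.00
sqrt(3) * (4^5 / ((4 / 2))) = 512 * sqrt(3) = 886.81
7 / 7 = 1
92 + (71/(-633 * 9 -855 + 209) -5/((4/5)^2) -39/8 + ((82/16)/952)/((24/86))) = 45982106981/579699456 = 79.32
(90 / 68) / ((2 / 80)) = 900 / 17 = 52.94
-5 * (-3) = 15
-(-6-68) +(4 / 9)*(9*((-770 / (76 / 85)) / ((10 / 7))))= -44409 / 19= -2337.32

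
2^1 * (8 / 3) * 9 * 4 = 192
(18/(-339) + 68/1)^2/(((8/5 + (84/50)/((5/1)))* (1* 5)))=6090050/12769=476.94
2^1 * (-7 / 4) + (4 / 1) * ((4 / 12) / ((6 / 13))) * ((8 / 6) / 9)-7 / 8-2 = -11561 / 1944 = -5.95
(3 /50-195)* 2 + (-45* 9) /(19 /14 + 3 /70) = -118854 /175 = -679.17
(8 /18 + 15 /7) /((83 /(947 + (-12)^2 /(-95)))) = 14640823 /496755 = 29.47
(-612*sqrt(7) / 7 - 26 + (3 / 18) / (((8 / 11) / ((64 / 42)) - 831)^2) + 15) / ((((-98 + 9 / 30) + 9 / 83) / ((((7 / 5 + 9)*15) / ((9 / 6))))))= 258.23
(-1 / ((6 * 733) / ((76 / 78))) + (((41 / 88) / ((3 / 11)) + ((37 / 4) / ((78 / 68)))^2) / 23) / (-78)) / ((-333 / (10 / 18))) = 2993957605 / 47954830174992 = 0.00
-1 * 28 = -28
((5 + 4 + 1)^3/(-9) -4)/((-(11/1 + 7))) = 518/81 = 6.40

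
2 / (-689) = -2 / 689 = -0.00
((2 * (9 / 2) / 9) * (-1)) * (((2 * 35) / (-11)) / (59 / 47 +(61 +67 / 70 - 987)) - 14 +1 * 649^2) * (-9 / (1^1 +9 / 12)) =168972836174124 / 78007699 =2166104.61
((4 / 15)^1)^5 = 1024 / 759375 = 0.00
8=8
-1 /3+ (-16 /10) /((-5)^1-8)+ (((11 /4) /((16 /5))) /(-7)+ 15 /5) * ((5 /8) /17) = -1241273 /11880960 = -0.10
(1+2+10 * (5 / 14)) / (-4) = -23 / 14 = -1.64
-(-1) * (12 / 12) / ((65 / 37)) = 37 / 65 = 0.57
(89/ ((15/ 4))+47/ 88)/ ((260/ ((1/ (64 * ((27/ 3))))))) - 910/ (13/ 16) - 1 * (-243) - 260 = -224765766367/ 197683200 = -1137.00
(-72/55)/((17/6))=-432/935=-0.46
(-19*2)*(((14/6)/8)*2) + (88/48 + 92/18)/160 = -12743/576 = -22.12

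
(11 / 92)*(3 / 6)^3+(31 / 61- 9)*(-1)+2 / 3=1235549 / 134688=9.17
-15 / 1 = -15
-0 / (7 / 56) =0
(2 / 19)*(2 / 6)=2 / 57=0.04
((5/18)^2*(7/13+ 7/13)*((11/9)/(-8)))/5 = -385/151632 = -0.00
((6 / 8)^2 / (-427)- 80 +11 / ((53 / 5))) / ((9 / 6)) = -9530799 / 181048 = -52.64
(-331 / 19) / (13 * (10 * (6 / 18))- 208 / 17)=-16881 / 30134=-0.56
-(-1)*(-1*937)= -937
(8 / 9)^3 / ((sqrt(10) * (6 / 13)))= 1664 * sqrt(10) / 10935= 0.48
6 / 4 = 3 / 2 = 1.50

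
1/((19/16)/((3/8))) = 6/19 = 0.32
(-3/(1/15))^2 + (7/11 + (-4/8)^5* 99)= 711935/352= 2022.54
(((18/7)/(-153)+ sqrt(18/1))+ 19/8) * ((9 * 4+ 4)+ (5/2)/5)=181845/1904+ 243 * sqrt(2)/2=267.33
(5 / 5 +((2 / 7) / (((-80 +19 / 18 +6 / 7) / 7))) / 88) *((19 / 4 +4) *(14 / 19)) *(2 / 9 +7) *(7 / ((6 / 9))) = 24122632625 / 49352424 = 488.78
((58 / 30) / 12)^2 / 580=29 / 648000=0.00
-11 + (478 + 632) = 1099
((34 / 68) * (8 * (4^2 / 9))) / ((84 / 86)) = 1376 / 189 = 7.28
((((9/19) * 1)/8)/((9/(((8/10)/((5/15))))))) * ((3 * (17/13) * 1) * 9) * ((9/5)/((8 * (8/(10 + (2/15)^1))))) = 0.16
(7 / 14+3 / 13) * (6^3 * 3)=6156 / 13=473.54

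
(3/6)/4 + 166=1329/8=166.12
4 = 4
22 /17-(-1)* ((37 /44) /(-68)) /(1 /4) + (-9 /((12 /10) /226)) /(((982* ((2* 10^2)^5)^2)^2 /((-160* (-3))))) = 2941863998259199999999999999999999999999999999809821 /2363602868633600000000000000000000000000000000000000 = 1.24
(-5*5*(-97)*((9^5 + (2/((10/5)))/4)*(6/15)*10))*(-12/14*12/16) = -5154999525/14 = -368214251.79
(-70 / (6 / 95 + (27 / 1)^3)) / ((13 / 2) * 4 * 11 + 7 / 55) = -365750 / 29426474667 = -0.00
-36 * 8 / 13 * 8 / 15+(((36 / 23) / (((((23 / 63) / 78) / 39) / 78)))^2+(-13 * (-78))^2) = 18823809254315223012 / 18189665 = 1034862888036.43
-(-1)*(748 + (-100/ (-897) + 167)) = 820855/ 897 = 915.11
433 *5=2165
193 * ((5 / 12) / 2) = 965 / 24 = 40.21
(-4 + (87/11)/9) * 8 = -824/33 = -24.97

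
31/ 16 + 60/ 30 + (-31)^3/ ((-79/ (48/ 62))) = 374001/ 1264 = 295.89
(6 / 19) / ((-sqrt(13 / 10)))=-6 * sqrt(130) / 247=-0.28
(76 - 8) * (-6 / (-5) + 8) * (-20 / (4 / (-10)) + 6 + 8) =200192 / 5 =40038.40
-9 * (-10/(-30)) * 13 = -39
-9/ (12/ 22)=-33/ 2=-16.50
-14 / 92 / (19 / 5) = -35 / 874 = -0.04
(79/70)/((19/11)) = 869/1330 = 0.65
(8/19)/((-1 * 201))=-8/3819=-0.00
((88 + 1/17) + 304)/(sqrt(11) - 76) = -101308/19601 - 1333 * sqrt(11)/19601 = -5.39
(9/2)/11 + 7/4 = 95/44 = 2.16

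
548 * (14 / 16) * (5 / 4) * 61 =292495 / 8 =36561.88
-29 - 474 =-503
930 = 930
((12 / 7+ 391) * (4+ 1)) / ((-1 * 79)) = -13745 / 553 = -24.86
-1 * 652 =-652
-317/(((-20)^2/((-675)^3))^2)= -47973552739453125/256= -187396690388488.77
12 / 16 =3 / 4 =0.75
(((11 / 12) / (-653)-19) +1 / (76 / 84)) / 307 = -2664449 / 45707388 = -0.06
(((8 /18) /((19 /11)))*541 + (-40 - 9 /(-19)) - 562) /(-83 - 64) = 79057 /25137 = 3.15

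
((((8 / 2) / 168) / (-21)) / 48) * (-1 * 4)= 1 / 10584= 0.00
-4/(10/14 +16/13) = -364/177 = -2.06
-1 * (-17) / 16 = 17 / 16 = 1.06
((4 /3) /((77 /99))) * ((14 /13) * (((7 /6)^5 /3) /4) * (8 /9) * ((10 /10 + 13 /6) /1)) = 319333 /341172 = 0.94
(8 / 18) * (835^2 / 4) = 697225 / 9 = 77469.44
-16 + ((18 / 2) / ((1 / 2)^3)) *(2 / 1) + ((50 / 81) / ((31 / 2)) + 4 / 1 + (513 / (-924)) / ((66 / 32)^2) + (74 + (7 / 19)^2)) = 206.05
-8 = -8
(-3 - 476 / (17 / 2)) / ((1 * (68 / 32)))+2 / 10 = -2343 / 85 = -27.56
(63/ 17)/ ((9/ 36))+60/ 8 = 759/ 34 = 22.32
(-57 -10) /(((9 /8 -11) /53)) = 28408 /79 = 359.59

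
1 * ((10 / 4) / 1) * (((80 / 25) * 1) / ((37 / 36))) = 288 / 37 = 7.78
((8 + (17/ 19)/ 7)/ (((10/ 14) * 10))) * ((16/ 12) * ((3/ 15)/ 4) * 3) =1081/ 4750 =0.23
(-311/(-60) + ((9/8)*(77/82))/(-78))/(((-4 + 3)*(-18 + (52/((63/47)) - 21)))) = 27775419/1108640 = 25.05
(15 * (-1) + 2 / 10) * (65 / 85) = -962 / 85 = -11.32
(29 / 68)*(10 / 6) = 145 / 204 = 0.71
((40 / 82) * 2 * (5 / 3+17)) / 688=140 / 5289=0.03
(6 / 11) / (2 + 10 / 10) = 2 / 11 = 0.18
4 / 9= 0.44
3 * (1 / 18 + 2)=37 / 6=6.17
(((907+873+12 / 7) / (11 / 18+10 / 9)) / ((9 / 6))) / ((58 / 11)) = 823152 / 6293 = 130.80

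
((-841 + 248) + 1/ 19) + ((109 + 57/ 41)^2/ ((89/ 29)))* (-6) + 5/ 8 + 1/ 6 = -1665734003551/ 68221704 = -24416.48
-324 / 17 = -19.06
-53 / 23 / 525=-53 / 12075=-0.00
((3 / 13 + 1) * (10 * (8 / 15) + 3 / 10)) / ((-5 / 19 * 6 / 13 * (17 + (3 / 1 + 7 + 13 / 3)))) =-6422 / 3525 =-1.82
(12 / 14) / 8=3 / 28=0.11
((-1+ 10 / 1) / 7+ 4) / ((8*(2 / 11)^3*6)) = 49247 / 2688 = 18.32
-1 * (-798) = 798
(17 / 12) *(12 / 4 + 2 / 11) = 595 / 132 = 4.51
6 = 6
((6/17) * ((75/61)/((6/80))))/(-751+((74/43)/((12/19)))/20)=-0.01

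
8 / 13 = 0.62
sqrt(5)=2.24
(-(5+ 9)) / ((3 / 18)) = -84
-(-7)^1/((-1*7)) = -1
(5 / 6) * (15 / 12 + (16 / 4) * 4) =115 / 8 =14.38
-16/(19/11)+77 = 1287/19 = 67.74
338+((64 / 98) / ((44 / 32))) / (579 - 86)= 89815982 / 265727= 338.00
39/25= 1.56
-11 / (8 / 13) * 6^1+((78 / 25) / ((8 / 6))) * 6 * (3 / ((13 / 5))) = -1821 / 20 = -91.05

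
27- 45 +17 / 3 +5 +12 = 14 / 3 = 4.67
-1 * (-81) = 81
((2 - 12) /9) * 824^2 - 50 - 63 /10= -67902667 /90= -754474.08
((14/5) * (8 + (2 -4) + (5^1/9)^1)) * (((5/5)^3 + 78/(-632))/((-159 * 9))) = -114401/10174410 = -0.01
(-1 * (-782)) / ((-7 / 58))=-45356 / 7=-6479.43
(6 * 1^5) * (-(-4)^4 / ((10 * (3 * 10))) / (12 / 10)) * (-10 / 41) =128 / 123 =1.04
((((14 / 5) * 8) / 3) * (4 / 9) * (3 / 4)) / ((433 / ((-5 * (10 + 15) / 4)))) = -700 / 3897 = -0.18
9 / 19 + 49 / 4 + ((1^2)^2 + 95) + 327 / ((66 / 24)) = 190301 / 836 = 227.63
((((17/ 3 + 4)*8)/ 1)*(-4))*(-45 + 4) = 38048/ 3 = 12682.67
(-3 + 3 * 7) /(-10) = -9 /5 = -1.80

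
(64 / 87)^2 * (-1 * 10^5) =-409600000 / 7569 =-54115.47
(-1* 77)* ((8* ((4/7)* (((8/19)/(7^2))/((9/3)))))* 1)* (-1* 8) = 22528/2793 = 8.07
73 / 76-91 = -6843 / 76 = -90.04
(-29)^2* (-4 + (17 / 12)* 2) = -5887 / 6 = -981.17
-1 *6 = -6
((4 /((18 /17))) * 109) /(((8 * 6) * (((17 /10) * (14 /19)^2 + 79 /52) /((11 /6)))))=4387955 /681372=6.44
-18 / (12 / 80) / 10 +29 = 17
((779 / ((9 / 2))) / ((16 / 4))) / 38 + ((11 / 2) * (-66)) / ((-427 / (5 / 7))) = 187889 / 107604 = 1.75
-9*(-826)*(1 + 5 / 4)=33453 / 2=16726.50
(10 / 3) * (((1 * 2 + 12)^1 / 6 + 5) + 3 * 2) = 400 / 9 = 44.44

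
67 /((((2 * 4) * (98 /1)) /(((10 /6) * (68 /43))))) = 0.23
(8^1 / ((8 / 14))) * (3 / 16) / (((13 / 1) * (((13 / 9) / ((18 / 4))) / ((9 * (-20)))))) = -76545 / 676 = -113.23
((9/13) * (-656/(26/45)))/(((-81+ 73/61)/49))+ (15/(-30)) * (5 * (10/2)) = 193387555/411346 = 470.13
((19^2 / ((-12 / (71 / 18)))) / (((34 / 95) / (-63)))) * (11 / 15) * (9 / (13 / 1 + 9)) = 3408923 / 544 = 6266.40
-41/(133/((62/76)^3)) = -1221431/7297976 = -0.17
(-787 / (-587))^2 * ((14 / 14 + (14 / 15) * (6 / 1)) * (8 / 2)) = 81756708 / 1722845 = 47.45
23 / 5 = 4.60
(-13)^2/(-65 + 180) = 169/115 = 1.47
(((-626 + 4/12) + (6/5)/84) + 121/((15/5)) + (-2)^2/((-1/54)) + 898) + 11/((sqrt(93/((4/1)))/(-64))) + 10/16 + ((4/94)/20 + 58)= 9.31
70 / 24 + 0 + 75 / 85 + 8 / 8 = 979 / 204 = 4.80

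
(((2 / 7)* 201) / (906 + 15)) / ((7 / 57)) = 7638 / 15043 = 0.51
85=85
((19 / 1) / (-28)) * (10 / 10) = -0.68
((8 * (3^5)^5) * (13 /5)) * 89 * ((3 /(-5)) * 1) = -23527510107013224 /25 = -941100404280528.96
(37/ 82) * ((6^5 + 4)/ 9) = 143930/ 369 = 390.05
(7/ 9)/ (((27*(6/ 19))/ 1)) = 133/ 1458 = 0.09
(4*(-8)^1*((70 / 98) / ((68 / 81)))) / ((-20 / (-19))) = -3078 / 119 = -25.87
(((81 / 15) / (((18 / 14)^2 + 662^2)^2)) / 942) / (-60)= -7203 / 14479615923429386600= -0.00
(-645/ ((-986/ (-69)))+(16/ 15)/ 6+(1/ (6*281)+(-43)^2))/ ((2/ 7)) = 39362285774/ 6233985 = 6314.15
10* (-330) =-3300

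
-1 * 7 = -7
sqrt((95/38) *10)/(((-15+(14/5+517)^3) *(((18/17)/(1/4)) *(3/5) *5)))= 10625/3792036799584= 0.00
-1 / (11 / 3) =-3 / 11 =-0.27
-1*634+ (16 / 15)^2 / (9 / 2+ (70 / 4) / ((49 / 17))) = -5277154 / 8325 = -633.89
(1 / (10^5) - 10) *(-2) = 999999 / 50000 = 20.00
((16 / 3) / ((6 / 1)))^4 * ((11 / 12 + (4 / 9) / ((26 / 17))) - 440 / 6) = -34565120 / 767637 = -45.03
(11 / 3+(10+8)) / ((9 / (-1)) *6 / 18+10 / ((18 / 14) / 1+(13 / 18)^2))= 266435 / 31149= 8.55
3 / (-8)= -3 / 8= -0.38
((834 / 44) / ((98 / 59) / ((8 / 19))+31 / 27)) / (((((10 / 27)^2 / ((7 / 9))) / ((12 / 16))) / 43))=48587505183 / 71396600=680.53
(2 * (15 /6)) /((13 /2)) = 10 /13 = 0.77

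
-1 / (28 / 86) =-43 / 14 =-3.07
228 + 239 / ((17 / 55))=17021 / 17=1001.24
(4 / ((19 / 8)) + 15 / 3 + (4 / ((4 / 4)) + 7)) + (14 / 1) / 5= 1946 / 95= 20.48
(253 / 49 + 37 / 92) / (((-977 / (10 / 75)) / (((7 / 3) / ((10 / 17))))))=-142171 / 47189100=-0.00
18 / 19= 0.95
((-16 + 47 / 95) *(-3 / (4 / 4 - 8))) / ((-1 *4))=4419 / 2660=1.66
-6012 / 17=-353.65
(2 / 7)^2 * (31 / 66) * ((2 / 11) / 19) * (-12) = -0.00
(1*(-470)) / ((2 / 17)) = -3995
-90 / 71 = -1.27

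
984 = 984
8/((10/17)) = 13.60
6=6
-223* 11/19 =-2453/19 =-129.11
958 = 958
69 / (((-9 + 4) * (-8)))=69 / 40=1.72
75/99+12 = 421/33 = 12.76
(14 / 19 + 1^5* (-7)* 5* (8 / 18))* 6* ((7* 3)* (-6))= 11202.95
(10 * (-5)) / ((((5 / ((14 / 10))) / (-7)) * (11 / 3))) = 294 / 11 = 26.73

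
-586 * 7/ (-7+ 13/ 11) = 22561/ 32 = 705.03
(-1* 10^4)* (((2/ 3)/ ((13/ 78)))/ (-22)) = 20000/ 11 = 1818.18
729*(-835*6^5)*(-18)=85200621120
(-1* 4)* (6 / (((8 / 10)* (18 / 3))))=-5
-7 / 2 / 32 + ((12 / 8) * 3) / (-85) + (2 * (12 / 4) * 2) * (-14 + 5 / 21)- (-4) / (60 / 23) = -3741859 / 22848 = -163.77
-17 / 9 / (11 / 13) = -221 / 99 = -2.23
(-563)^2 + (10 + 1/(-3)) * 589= 322662.67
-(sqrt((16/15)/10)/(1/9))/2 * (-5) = 3 * sqrt(6) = 7.35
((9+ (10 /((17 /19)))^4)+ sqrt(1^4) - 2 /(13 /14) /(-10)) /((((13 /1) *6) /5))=14127351324 /14115049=1000.87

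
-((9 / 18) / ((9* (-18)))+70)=-22679 / 324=-70.00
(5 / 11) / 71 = 5 / 781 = 0.01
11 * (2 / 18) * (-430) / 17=-4730 / 153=-30.92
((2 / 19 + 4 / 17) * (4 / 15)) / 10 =0.01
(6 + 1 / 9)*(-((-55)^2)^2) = -503284375 / 9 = -55920486.11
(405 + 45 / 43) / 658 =8730 / 14147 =0.62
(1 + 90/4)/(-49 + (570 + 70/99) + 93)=4653/121712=0.04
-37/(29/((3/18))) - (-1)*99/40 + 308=1079713/3480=310.26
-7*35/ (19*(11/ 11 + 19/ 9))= -315/ 76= -4.14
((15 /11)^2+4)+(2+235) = 29386 /121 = 242.86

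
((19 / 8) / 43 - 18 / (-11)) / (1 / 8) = 6401 / 473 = 13.53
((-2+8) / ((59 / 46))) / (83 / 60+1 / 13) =215280 / 67201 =3.20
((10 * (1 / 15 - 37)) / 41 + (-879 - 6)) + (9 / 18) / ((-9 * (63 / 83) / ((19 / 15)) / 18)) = -34703002 / 38745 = -895.68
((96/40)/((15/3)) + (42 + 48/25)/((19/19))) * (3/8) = 333/20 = 16.65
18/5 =3.60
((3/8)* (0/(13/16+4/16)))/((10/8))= 0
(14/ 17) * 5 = 70/ 17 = 4.12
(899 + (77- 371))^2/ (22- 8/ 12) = 1098075/ 64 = 17157.42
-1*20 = -20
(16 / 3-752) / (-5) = 448 / 3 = 149.33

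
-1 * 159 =-159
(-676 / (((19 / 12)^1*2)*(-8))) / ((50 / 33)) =16731 / 950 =17.61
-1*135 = -135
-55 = -55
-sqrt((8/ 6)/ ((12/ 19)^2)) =-19 * sqrt(3)/ 18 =-1.83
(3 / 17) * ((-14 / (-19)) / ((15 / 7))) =98 / 1615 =0.06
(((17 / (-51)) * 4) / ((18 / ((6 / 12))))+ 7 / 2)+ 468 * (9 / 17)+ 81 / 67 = 252.44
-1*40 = -40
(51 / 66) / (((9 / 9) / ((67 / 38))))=1139 / 836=1.36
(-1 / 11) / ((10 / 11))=-1 / 10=-0.10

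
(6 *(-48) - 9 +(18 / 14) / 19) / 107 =-39492 / 14231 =-2.78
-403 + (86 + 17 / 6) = -1885 / 6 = -314.17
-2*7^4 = -4802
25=25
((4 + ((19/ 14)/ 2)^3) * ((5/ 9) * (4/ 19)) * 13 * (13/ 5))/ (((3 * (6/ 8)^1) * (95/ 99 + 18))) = 175985953/ 440366724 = 0.40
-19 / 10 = -1.90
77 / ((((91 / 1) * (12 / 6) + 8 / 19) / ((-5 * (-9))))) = 65835 / 3466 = 18.99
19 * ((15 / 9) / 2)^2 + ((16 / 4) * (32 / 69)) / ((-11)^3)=14539639 / 1102068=13.19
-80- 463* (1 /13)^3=-176223 /2197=-80.21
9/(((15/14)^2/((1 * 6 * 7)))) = 8232/25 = 329.28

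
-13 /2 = -6.50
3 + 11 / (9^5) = 177158 / 59049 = 3.00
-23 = -23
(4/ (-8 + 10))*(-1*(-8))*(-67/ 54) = -536/ 27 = -19.85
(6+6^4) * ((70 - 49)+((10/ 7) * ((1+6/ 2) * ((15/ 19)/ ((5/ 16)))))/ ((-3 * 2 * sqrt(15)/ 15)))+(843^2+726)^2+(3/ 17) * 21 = 8602925105502/ 17 - 59520 * sqrt(15)/ 19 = 506054405838.08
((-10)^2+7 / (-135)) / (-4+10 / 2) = 13493 / 135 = 99.95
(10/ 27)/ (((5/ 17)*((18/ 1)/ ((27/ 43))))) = 17/ 387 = 0.04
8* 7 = 56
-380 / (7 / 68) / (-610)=2584 / 427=6.05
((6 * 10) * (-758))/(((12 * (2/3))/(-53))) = 301305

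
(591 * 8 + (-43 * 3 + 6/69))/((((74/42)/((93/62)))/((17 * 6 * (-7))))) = -2379075489/851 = -2795623.37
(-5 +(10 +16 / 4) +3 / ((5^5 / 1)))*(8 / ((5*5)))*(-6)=-1350144 / 78125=-17.28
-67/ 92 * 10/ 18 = -335/ 828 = -0.40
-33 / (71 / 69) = -2277 / 71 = -32.07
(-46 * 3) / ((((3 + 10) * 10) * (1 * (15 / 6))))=-138 / 325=-0.42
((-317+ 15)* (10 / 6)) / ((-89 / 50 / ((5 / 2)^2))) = 1767.32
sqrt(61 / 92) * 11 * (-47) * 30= -7755 * sqrt(1403) / 23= -12629.40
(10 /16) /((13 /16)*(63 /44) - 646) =-88 /90793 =-0.00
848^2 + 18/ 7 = 5033746/ 7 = 719106.57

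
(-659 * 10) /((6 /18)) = -19770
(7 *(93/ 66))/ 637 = 31/ 2002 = 0.02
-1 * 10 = -10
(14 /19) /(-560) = -1 /760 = -0.00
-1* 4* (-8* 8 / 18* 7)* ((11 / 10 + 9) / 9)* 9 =45248 / 45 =1005.51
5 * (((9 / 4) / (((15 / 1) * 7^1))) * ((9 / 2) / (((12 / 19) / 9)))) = 1539 / 224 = 6.87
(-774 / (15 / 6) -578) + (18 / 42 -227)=-38996 / 35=-1114.17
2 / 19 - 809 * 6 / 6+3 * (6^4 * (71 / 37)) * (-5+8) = 15166083 / 703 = 21573.38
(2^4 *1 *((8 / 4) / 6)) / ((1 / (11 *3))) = 176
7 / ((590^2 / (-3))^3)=-189 / 42180533641000000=-0.00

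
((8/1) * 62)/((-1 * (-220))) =124/55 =2.25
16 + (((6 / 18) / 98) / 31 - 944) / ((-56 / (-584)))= -627043127 / 63798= -9828.57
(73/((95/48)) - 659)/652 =-59101/61940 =-0.95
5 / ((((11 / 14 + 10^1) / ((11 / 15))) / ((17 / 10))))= 1309 / 2265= 0.58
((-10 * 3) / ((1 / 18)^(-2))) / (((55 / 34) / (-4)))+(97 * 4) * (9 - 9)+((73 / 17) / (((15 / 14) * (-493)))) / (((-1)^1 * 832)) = 1185459229 / 5177446560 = 0.23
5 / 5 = 1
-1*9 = -9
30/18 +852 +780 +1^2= 4904/3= 1634.67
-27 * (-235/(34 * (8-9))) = -6345/34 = -186.62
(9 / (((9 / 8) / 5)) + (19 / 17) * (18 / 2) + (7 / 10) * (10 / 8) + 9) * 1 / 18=2717 / 816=3.33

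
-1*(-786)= 786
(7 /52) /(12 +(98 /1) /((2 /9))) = 7 /23556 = 0.00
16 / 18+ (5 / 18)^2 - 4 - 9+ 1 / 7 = -26969 / 2268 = -11.89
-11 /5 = -2.20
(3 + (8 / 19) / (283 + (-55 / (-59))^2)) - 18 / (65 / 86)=-6350127629 / 305090695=-20.81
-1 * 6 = -6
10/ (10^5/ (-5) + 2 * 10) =-1/ 1998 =-0.00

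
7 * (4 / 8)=7 / 2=3.50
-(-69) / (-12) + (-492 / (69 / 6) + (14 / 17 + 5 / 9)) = -663733 / 14076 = -47.15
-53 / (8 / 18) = -477 / 4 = -119.25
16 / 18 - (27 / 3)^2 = -721 / 9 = -80.11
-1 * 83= -83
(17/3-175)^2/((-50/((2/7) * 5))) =-819.25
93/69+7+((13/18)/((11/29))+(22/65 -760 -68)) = -241961437/296010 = -817.41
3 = 3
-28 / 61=-0.46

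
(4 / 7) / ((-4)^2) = 1 / 28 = 0.04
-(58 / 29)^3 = -8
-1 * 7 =-7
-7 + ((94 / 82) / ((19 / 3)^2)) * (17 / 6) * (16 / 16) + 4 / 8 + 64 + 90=2184346 / 14801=147.58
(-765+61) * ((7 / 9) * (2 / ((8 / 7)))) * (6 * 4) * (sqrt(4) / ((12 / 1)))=-34496 / 9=-3832.89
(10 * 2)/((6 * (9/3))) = 10/9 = 1.11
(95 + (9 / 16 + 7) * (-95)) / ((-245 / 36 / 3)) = 7695 / 28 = 274.82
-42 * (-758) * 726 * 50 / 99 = 11673200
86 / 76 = 43 / 38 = 1.13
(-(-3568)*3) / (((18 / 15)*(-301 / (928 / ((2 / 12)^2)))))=-297999360 / 301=-990031.10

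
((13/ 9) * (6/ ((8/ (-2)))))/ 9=-13/ 54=-0.24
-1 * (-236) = 236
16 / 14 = 1.14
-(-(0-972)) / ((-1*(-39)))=-324 / 13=-24.92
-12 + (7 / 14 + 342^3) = 80003353 / 2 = 40001676.50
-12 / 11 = -1.09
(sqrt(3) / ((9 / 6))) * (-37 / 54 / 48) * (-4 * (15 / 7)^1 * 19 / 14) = 3515 * sqrt(3) / 31752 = 0.19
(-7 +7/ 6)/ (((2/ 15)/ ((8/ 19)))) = -350/ 19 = -18.42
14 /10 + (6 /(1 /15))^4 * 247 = 81028350007 /5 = 16205670001.40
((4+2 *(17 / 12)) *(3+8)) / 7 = 451 / 42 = 10.74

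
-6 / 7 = -0.86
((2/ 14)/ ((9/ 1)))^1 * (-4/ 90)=-2/ 2835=-0.00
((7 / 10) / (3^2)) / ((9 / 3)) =7 / 270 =0.03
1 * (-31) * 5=-155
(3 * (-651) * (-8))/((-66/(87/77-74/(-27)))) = -997828/1089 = -916.28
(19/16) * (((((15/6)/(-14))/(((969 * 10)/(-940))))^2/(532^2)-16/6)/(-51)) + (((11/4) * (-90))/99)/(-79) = 16565399986676201/176721967953828864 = 0.09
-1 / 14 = -0.07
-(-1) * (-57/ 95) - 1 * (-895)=4472/ 5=894.40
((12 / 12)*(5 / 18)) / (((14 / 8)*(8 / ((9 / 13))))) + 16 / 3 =5839 / 1092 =5.35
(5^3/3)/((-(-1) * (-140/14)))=-4.17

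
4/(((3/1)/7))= 28/3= 9.33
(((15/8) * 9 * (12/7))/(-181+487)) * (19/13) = 855/6188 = 0.14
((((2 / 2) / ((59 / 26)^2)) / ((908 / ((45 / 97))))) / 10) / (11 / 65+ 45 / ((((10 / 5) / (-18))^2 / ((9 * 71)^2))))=98865 / 14830104663400972208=0.00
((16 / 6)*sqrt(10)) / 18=4*sqrt(10) / 27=0.47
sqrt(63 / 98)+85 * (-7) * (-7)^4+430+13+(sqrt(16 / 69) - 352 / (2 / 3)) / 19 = -27135416 / 19+4 * sqrt(69) / 1311+3 * sqrt(14) / 14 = -1428178.96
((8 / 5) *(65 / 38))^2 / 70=1352 / 12635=0.11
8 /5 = 1.60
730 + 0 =730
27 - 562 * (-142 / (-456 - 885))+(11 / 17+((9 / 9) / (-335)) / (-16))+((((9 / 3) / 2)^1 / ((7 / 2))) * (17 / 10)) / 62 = -168914301083 / 5303129328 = -31.85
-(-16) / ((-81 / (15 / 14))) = -40 / 189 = -0.21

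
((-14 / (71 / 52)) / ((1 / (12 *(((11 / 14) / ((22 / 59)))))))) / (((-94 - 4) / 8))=73632 / 3479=21.16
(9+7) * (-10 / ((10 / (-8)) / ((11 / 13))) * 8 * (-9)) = -101376 / 13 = -7798.15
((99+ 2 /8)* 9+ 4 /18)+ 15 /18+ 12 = 906.31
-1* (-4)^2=-16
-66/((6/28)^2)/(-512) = 539/192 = 2.81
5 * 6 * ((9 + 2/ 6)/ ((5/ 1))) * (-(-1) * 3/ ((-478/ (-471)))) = 39564/ 239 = 165.54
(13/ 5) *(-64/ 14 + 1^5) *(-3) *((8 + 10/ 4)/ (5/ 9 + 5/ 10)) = 5265/ 19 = 277.11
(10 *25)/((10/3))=75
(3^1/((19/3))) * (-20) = -180/19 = -9.47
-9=-9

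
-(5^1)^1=-5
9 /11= 0.82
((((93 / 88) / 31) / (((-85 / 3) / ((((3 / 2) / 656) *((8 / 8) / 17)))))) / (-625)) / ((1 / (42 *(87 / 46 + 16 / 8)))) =0.00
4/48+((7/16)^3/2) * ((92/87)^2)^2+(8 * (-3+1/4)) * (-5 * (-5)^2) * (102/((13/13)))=514233143494159/1833272352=280500.14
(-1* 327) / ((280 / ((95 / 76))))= -327 / 224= -1.46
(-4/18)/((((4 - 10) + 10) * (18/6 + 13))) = -1/288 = -0.00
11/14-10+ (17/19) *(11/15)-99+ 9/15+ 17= -358933/3990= -89.96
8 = 8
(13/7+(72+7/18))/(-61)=-9355/7686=-1.22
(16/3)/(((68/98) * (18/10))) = 1960/459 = 4.27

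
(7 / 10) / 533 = 0.00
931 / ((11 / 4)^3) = 59584 / 1331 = 44.77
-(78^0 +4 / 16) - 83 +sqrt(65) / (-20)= -337 / 4 - sqrt(65) / 20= -84.65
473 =473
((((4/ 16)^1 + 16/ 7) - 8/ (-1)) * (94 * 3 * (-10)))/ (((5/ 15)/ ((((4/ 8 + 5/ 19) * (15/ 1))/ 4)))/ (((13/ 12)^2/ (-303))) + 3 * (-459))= 36144875/ 1711787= 21.12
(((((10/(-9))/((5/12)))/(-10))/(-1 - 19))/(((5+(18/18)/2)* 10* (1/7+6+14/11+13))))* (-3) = 7/196500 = 0.00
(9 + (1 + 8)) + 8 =26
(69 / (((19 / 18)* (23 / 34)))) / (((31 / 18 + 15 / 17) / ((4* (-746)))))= -1676458944 / 15143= -110708.51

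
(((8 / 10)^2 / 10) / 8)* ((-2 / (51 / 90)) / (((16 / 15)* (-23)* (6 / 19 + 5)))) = 171 / 789820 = 0.00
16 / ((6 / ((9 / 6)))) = 4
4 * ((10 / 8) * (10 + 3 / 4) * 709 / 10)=30487 / 8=3810.88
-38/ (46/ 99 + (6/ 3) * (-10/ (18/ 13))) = 1881/ 692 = 2.72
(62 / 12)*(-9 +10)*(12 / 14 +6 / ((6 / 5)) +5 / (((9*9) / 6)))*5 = 182435 / 1134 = 160.88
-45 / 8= -5.62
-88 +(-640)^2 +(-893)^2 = 1206961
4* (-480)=-1920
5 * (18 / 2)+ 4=49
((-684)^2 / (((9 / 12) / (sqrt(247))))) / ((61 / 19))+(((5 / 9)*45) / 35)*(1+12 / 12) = 10 / 7+11852352*sqrt(247) / 61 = 3053679.02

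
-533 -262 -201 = -996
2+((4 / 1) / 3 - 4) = -2 / 3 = -0.67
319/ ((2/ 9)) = 2871/ 2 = 1435.50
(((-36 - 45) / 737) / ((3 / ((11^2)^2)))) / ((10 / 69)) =-3700.97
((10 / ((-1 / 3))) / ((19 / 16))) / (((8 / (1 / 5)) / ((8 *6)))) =-576 / 19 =-30.32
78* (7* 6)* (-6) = -19656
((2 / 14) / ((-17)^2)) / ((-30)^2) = 0.00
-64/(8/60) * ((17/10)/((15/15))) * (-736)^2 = -442023936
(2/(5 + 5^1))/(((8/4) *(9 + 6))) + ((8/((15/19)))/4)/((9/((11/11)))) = 389/1350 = 0.29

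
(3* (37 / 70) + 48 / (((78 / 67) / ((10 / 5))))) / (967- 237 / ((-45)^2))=10325205 / 118781572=0.09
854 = 854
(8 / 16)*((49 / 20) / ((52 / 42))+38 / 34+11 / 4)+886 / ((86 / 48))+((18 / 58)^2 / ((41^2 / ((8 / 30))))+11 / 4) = 500.18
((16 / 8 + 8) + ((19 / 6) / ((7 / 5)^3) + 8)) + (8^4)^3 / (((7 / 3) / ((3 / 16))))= 11364483504635 / 2058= 5522100828.30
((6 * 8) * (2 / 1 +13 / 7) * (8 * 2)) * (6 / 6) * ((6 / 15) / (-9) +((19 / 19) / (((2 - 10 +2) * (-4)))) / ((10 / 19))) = 720 / 7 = 102.86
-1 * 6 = -6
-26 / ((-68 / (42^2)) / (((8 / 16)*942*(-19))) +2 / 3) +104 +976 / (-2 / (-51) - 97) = 714718045462 / 13010408735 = 54.93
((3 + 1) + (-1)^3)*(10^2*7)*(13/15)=1820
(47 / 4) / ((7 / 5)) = 235 / 28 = 8.39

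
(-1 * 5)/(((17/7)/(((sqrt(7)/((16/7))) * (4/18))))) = -0.53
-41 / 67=-0.61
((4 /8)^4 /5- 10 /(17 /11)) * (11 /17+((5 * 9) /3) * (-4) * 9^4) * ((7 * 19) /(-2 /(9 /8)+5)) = 104935080.78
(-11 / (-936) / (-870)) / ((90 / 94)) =-517 / 36644400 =-0.00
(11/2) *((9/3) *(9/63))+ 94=1349/14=96.36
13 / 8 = 1.62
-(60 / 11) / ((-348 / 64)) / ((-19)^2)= 320 / 115159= 0.00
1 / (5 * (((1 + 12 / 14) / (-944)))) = -6608 / 65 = -101.66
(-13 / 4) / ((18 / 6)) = -13 / 12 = -1.08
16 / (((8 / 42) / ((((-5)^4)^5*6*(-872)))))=-41912841796875000000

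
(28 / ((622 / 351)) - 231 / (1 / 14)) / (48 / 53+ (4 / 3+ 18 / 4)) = -318273480 / 666473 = -477.55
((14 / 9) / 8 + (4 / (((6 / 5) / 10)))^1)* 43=1441.69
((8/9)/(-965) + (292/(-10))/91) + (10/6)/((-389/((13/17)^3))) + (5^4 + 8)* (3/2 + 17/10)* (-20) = -12238402449462355/302090853519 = -40512.32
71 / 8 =8.88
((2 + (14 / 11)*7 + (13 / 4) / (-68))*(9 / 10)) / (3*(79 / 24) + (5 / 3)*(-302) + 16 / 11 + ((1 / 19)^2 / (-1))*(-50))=-316748259 / 15938087860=-0.02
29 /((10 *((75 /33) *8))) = 319 /2000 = 0.16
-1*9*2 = -18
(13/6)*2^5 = 208/3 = 69.33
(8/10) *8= 32/5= 6.40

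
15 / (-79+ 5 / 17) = -0.19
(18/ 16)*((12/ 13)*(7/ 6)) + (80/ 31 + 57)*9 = 866349/ 1612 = 537.44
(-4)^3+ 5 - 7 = -66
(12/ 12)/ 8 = 1/ 8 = 0.12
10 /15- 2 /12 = 1 /2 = 0.50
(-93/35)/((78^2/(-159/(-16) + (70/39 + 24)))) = -691207/44291520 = -0.02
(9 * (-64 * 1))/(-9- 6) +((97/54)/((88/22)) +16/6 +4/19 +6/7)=6116681/143640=42.58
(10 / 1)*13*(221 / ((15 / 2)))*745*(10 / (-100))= -285384.67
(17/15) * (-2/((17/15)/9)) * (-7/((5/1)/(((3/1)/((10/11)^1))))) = 2079/25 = 83.16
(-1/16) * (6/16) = -3/128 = -0.02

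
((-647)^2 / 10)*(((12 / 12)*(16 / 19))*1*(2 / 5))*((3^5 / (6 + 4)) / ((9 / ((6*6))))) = 1370569.93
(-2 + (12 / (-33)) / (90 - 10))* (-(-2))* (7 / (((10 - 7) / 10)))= -1029 / 11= -93.55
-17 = -17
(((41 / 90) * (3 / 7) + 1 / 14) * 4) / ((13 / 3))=16 / 65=0.25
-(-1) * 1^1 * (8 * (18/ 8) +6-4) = 20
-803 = -803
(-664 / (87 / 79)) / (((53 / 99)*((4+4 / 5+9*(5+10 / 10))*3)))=-1442540 / 225939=-6.38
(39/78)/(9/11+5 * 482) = 11/53038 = 0.00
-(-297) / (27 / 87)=957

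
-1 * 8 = -8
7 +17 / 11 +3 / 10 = 973 / 110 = 8.85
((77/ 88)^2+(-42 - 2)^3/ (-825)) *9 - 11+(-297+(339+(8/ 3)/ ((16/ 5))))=4646419/ 4800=968.00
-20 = -20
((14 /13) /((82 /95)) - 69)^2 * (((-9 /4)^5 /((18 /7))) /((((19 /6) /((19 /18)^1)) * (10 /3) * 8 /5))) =-233954388423 /36363392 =-6433.79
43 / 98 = 0.44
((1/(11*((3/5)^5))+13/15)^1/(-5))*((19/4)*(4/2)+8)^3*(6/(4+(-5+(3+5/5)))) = -11665430/2673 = -4364.17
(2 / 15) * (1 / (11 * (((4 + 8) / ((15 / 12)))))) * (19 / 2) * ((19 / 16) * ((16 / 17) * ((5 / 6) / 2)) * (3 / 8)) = 1805 / 861696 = 0.00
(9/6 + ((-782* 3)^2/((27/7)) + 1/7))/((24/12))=59929421/84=713445.49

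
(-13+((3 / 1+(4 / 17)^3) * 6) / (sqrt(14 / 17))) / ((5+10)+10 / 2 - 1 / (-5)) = -65 / 101+222045 * sqrt(238) / 3473491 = 0.34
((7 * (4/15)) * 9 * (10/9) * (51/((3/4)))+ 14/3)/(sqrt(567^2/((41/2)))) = 91 * sqrt(82)/81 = 10.17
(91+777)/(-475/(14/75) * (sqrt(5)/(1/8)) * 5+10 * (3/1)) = -465500 * sqrt(5)/272933463 - 686/1364667315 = -0.00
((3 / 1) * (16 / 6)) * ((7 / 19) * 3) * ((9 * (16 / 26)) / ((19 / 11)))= 133056 / 4693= 28.35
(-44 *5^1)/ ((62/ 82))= -9020/ 31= -290.97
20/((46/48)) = 480/23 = 20.87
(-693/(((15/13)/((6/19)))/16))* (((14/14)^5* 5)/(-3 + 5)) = -144144/19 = -7586.53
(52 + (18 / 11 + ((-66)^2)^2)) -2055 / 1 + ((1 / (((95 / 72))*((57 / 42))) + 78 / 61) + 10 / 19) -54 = 22978859878643 / 1211155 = 18972683.00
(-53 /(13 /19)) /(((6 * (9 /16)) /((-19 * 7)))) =1071448 /351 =3052.56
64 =64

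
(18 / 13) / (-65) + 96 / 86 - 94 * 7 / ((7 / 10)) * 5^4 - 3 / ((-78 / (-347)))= -42694515293 / 72670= -587512.25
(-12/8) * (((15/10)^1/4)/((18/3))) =-0.09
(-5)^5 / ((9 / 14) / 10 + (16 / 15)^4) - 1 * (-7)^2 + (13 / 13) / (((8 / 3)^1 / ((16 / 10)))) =-22614561686 / 9630665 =-2348.18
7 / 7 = 1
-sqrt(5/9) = -sqrt(5)/3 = -0.75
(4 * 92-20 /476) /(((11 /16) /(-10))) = -7005920 /1309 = -5352.12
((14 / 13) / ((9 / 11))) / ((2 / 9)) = 77 / 13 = 5.92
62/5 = 12.40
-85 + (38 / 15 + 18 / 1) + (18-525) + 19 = -8287 / 15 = -552.47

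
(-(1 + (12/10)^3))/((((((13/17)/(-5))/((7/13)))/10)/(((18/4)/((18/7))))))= 168.08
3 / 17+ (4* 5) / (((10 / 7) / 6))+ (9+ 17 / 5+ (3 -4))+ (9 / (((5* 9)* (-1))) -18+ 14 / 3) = 20921 / 255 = 82.04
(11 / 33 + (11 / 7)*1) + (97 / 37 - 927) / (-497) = 207686 / 55167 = 3.76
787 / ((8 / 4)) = 787 / 2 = 393.50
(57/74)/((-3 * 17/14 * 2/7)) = -0.74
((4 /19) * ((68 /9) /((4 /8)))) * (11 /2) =2992 /171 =17.50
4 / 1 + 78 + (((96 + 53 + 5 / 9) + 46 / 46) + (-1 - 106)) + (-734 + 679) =635 / 9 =70.56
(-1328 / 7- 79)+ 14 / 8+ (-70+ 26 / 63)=-84811 / 252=-336.55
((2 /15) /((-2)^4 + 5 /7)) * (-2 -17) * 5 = -266 /351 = -0.76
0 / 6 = 0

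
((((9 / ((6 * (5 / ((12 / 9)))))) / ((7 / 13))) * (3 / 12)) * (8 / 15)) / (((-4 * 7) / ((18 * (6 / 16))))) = -117 / 4900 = -0.02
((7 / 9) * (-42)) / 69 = -98 / 207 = -0.47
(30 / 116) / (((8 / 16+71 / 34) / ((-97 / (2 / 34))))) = -420495 / 2552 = -164.77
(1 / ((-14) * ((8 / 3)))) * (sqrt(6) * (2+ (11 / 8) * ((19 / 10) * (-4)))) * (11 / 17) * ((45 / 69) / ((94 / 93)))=1555983 * sqrt(6) / 16465792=0.23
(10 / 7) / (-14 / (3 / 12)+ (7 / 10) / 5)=-0.03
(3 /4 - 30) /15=-1.95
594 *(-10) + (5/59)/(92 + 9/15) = -162262955/27317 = -5940.00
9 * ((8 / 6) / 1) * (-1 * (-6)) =72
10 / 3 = 3.33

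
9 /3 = 3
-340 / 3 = -113.33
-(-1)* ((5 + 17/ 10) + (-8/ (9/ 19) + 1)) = -827/ 90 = -9.19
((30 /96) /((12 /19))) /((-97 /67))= -6365 /18624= -0.34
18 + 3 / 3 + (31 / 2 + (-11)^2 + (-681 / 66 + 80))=225.18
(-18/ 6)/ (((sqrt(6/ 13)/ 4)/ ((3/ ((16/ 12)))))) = -9 * sqrt(78)/ 2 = -39.74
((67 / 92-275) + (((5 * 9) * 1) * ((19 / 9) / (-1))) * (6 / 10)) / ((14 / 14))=-30477 / 92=-331.27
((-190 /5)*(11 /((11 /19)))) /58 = -361 /29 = -12.45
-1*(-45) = 45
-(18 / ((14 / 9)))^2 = -6561 / 49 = -133.90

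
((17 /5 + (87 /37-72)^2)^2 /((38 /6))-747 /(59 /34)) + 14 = 195402857981862448 /52523362025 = 3720303.70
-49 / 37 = -1.32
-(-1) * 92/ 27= 3.41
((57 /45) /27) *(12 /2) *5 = 38 /27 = 1.41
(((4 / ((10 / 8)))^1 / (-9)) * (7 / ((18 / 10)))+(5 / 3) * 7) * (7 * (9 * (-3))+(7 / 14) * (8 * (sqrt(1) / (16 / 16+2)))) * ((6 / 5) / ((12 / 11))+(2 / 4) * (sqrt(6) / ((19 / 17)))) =-4237.84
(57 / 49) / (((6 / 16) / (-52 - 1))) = -8056 / 49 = -164.41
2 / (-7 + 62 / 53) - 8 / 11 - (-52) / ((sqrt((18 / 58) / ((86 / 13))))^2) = 11291894 / 10197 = 1107.37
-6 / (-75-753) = 1 / 138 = 0.01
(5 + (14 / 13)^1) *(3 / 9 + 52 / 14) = 6715 / 273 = 24.60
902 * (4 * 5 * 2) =36080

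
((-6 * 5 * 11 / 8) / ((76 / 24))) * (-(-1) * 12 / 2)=-1485 / 19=-78.16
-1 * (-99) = 99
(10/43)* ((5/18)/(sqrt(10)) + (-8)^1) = -80/43 + 5* sqrt(10)/774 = -1.84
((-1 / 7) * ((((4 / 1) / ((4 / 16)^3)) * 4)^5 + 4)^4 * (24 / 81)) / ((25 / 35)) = -12855504354072104892040363102567631941756995971832276949403648 / 135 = -95225958178311888089187880000000000000000000000000000000000.00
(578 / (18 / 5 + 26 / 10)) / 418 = 1445 / 6479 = 0.22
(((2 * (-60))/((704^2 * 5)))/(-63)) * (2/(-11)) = -1/7155456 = -0.00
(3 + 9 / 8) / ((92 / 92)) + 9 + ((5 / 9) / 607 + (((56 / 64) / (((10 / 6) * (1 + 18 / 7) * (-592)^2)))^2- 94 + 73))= -5283456211099529950033 / 670993058562048000000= -7.87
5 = 5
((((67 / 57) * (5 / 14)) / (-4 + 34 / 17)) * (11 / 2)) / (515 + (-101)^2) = -3685 / 34205472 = -0.00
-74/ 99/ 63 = -74/ 6237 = -0.01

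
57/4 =14.25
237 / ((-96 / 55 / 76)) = -82555 / 8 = -10319.38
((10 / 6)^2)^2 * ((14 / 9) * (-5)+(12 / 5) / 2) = -37000 / 729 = -50.75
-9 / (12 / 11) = -33 / 4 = -8.25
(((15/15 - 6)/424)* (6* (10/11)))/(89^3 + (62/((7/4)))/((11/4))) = -35/383604142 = -0.00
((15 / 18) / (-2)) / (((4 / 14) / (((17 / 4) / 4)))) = -595 / 384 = -1.55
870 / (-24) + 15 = -21.25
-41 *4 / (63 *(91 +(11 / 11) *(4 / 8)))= -328 / 11529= -0.03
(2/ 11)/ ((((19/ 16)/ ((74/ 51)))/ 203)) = 480704/ 10659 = 45.10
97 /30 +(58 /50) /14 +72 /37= 102217 /19425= 5.26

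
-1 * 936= -936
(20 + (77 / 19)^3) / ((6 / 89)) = 52840457 / 41154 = 1283.97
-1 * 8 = -8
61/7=8.71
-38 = -38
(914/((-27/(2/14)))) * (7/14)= -457/189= -2.42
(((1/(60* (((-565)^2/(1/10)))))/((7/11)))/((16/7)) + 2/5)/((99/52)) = 15935712143/75847860000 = 0.21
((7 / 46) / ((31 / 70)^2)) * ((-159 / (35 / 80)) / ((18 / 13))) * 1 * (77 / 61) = -1039838800 / 4044849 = -257.08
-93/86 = -1.08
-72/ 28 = -18/ 7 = -2.57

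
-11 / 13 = -0.85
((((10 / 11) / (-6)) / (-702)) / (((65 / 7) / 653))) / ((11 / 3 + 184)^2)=4571 / 10606416678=0.00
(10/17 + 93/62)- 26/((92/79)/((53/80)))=-12.70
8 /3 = 2.67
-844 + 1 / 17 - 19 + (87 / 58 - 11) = -872.44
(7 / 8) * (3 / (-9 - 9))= -7 / 48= -0.15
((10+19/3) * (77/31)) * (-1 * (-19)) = 71687/93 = 770.83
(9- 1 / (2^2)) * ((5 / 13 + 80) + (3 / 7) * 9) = 737.12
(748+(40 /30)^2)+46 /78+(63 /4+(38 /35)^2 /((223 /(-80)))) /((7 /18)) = 70679104987 /89492130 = 789.78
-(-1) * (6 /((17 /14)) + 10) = 254 /17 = 14.94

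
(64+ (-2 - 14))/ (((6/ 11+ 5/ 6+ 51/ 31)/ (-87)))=-8544096/ 6187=-1380.98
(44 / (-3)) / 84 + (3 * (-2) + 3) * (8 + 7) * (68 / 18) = -10721 / 63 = -170.17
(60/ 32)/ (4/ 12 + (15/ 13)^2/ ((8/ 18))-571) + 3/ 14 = 1700238/ 8058659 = 0.21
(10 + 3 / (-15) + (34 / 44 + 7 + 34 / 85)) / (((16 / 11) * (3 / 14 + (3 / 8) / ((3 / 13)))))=13839 / 2060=6.72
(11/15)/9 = 11/135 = 0.08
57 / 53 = 1.08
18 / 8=9 / 4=2.25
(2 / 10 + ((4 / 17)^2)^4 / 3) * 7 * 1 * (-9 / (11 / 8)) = -9.16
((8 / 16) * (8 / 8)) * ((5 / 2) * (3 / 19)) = 0.20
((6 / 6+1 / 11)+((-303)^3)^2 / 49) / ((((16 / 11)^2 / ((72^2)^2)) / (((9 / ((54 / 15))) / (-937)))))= -24573734990289283007880 / 45913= -535223901515677106.87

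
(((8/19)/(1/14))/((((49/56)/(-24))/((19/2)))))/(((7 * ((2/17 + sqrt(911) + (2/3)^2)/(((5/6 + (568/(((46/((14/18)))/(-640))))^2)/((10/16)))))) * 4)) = 484696677350024192/236823917127-287436401684316672 * sqrt(911)/78941305709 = -107853082.08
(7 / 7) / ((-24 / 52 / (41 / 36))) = -533 / 216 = -2.47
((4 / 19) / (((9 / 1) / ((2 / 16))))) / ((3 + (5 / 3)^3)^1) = 0.00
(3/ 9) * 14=14/ 3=4.67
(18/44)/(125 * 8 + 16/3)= 27/66352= 0.00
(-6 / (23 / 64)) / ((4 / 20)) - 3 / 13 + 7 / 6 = -148081 / 1794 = -82.54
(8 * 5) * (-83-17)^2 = 400000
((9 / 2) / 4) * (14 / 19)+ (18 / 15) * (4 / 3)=923 / 380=2.43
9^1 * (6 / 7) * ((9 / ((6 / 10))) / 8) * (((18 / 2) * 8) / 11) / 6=1215 / 77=15.78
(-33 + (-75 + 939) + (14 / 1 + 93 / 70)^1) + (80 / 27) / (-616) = 17595071 / 20790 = 846.32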